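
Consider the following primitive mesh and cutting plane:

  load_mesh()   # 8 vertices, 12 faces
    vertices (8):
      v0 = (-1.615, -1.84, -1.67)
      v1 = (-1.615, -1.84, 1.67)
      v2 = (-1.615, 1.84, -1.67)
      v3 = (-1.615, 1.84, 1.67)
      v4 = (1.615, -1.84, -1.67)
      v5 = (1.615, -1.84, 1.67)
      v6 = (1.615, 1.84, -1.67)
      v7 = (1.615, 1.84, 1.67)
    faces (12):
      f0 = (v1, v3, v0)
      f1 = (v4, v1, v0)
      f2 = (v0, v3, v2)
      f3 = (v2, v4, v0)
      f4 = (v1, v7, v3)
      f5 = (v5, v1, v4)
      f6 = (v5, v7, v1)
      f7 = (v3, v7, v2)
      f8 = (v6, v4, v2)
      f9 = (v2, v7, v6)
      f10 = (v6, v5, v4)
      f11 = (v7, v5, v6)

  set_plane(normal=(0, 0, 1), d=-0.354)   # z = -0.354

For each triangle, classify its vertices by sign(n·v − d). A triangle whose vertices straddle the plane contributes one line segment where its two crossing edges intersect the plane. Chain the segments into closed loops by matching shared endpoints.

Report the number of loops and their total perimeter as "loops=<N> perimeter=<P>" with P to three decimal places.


Straddling triangles (8 of 12):
  (v1,v3,v0) [++-] → (-1.615, -0.390036, -0.354)–(-1.615, -1.84, -0.354)  len=1.4500
  (v4,v1,v0) [-+-] → (0.342341, -1.84, -0.354)–(-1.615, -1.84, -0.354)  len=1.9573
  (v0,v3,v2) [-+-] → (-1.615, -0.390036, -0.354)–(-1.615, 1.84, -0.354)  len=2.2300
  (v5,v1,v4) [++-] → (0.342341, -1.84, -0.354)–(1.615, -1.84, -0.354)  len=1.2727
  (v3,v7,v2) [++-] → (-0.342341, 1.84, -0.354)–(-1.615, 1.84, -0.354)  len=1.2727
  (v2,v7,v6) [-+-] → (-0.342341, 1.84, -0.354)–(1.615, 1.84, -0.354)  len=1.9573
  (v6,v5,v4) [-+-] → (1.615, 0.390036, -0.354)–(1.615, -1.84, -0.354)  len=2.2300
  (v7,v5,v6) [++-] → (1.615, 0.390036, -0.354)–(1.615, 1.84, -0.354)  len=1.4500

Chained into 1 loop(s):
  loop 1: 8 segments, perimeter = 13.8200
Total perimeter = 13.820

loops=1 perimeter=13.820


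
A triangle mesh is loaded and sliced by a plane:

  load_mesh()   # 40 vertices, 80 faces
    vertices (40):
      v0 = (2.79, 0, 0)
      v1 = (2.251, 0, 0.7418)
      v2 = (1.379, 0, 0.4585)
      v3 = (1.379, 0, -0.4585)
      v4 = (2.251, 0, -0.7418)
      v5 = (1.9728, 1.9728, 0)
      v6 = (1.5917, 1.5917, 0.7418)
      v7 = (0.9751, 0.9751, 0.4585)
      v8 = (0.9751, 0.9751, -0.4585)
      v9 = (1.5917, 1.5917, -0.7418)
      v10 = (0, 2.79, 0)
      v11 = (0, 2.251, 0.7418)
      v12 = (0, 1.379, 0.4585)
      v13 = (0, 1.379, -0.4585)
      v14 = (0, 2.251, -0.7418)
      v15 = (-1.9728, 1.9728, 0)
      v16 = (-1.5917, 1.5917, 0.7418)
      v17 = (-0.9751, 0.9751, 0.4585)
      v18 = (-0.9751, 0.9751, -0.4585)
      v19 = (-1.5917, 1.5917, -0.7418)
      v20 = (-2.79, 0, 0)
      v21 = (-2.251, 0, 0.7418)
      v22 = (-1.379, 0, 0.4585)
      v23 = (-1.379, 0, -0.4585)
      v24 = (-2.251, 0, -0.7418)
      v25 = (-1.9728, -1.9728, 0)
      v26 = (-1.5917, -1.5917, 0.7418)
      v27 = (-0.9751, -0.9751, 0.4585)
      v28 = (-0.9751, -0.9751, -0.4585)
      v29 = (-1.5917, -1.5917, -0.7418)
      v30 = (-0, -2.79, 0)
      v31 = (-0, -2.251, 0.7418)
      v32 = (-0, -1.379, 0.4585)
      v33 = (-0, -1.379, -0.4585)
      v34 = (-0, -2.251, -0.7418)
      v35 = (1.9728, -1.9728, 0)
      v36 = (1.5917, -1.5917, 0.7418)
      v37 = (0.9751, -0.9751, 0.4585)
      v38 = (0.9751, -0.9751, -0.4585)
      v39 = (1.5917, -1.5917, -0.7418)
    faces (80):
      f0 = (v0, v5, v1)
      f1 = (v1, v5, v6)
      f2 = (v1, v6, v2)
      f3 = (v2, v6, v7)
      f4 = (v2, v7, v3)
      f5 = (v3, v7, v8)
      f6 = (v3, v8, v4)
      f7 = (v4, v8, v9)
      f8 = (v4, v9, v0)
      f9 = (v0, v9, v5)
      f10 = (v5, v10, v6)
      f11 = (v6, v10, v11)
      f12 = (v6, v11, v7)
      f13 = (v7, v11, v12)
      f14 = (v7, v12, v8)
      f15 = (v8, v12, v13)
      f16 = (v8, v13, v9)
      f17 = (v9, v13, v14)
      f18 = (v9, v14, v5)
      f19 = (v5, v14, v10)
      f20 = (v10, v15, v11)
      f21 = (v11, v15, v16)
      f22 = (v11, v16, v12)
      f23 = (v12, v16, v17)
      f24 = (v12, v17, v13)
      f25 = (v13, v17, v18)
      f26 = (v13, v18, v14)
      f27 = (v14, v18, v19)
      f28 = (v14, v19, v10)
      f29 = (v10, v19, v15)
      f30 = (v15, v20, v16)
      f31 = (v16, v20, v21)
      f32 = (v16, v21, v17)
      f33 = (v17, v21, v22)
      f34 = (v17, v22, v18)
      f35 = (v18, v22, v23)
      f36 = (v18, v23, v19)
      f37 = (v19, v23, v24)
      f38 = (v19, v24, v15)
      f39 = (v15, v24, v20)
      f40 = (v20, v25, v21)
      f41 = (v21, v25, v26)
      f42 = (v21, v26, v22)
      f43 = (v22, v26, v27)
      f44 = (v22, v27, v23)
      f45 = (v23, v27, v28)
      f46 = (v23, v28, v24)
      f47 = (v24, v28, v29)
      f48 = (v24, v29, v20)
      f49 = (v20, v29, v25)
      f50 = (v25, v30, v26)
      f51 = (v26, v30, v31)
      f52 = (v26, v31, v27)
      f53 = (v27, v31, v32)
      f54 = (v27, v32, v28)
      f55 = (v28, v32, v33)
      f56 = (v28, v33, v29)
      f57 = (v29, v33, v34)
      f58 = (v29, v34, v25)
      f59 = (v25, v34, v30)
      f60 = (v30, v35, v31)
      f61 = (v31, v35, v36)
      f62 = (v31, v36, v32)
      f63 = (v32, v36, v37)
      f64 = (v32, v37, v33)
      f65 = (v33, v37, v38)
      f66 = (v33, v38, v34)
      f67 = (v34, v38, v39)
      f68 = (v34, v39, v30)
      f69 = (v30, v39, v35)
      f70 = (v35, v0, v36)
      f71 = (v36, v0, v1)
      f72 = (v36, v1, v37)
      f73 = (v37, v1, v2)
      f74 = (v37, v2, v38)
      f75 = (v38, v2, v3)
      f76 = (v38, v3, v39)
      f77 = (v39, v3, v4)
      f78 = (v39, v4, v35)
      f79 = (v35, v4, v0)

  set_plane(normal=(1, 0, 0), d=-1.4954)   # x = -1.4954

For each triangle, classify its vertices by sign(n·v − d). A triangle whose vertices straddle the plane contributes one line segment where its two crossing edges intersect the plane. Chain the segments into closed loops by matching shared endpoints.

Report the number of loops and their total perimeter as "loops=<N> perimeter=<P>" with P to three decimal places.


Straddling triangles (22 of 80):
  (v10,v15,v11) [+-+] → (-1.4954, 2.17056, 0)–(-1.4954, 2.04012, 0.179509)  len=0.2219
  (v11,v15,v16) [+--] → (-1.4954, 2.04012, 0.179509)–(-1.4954, 1.63159, 0.7418)  len=0.6950
  (v11,v16,v12) [+-+] → (-1.4954, 1.63159, 0.7418)–(-1.4954, 1.57883, 0.72466)  len=0.0555
  (v12,v16,v17) [+-+] → (-1.4954, 1.57883, 0.72466)–(-1.4954, 1.4954, 0.697554)  len=0.0877
  (v14,v18,v19) [++-] → (-1.4954, 1.4954, -0.697554)–(-1.4954, 1.63159, -0.7418)  len=0.1432
  (v14,v19,v10) [+-+] → (-1.4954, 1.63159, -0.7418)–(-1.4954, 1.6642, -0.69692)  len=0.0555
  (v10,v19,v15) [+--] → (-1.4954, 1.6642, -0.69692)–(-1.4954, 2.17056, 0)  len=0.8614
  (v16,v21,v17) [--+] → (-1.4954, 0.577463, 0.574027)–(-1.4954, 1.4954, 0.697554)  len=0.9262
  (v17,v21,v22) [+-+] → (-1.4954, 0.577463, 0.574027)–(-1.4954, 0, 0.496317)  len=0.5827
  (v18,v23,v19) [++-] → (-1.4954, 0.871057, -0.613536)–(-1.4954, 1.4954, -0.697554)  len=0.6300
  (v19,v23,v24) [-+-] → (-1.4954, 0.871057, -0.613536)–(-1.4954, 0, -0.496317)  len=0.8789
  (v21,v26,v22) [--+] → (-1.4954, -0.871057, 0.613536)–(-1.4954, 0, 0.496317)  len=0.8789
  (v22,v26,v27) [+-+] → (-1.4954, -0.871057, 0.613536)–(-1.4954, -1.4954, 0.697554)  len=0.6300
  (v23,v28,v24) [++-] → (-1.4954, -0.577463, -0.574027)–(-1.4954, 0, -0.496317)  len=0.5827
  (v24,v28,v29) [-+-] → (-1.4954, -0.577463, -0.574027)–(-1.4954, -1.4954, -0.697554)  len=0.9262
  (v25,v30,v26) [-+-] → (-1.4954, -2.17056, 0)–(-1.4954, -1.6642, 0.69692)  len=0.8614
  (v26,v30,v31) [-++] → (-1.4954, -1.6642, 0.69692)–(-1.4954, -1.63159, 0.7418)  len=0.0555
  (v26,v31,v27) [-++] → (-1.4954, -1.63159, 0.7418)–(-1.4954, -1.4954, 0.697554)  len=0.1432
  (v28,v33,v29) [++-] → (-1.4954, -1.57883, -0.72466)–(-1.4954, -1.4954, -0.697554)  len=0.0877
  (v29,v33,v34) [-++] → (-1.4954, -1.57883, -0.72466)–(-1.4954, -1.63159, -0.7418)  len=0.0555
  (v29,v34,v25) [-+-] → (-1.4954, -1.63159, -0.7418)–(-1.4954, -2.04012, -0.179509)  len=0.6950
  (v25,v34,v30) [-++] → (-1.4954, -2.04012, -0.179509)–(-1.4954, -2.17056, 0)  len=0.2219

Chained into 1 loop(s):
  loop 1: 22 segments, perimeter = 10.2760
Total perimeter = 10.276

loops=1 perimeter=10.276


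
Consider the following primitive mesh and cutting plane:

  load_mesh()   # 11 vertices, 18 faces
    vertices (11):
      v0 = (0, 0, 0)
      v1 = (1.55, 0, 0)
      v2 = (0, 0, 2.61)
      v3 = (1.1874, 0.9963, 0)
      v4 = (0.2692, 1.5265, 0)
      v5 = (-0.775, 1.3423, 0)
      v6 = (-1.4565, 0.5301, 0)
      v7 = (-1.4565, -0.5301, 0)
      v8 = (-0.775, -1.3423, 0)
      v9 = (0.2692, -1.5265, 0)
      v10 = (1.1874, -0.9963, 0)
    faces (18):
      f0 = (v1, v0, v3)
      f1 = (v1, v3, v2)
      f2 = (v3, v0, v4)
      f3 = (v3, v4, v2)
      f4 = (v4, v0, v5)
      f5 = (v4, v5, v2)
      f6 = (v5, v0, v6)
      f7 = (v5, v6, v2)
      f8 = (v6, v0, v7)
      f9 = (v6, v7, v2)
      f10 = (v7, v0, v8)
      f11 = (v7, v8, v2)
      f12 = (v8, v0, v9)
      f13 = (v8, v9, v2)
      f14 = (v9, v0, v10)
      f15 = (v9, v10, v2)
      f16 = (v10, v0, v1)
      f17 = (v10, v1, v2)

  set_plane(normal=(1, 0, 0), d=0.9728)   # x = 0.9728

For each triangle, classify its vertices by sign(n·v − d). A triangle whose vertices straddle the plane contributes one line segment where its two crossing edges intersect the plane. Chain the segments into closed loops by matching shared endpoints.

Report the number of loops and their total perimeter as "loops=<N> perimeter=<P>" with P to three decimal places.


Straddling triangles (8 of 18):
  (v1,v0,v3) [+-+] → (0.9728, 0, 0)–(0.9728, 0.816238, 0)  len=0.8162
  (v1,v3,v2) [++-] → (0.9728, 0.816238, 0.471708)–(0.9728, 0, 0.97193)  len=0.9573
  (v3,v0,v4) [+--] → (0.9728, 0.816238, 0)–(0.9728, 1.12022, 0)  len=0.3040
  (v3,v4,v2) [+--] → (0.9728, 1.12022, 0)–(0.9728, 0.816238, 0.471708)  len=0.5612
  (v9,v0,v10) [--+] → (0.9728, -0.816238, 0)–(0.9728, -1.12022, 0)  len=0.3040
  (v9,v10,v2) [-+-] → (0.9728, -1.12022, 0)–(0.9728, -0.816238, 0.471708)  len=0.5612
  (v10,v0,v1) [+-+] → (0.9728, -0.816238, 0)–(0.9728, 0, 0)  len=0.8162
  (v10,v1,v2) [++-] → (0.9728, 0, 0.97193)–(0.9728, -0.816238, 0.471708)  len=0.9573

Chained into 1 loop(s):
  loop 1: 8 segments, perimeter = 5.2774
Total perimeter = 5.277

loops=1 perimeter=5.277


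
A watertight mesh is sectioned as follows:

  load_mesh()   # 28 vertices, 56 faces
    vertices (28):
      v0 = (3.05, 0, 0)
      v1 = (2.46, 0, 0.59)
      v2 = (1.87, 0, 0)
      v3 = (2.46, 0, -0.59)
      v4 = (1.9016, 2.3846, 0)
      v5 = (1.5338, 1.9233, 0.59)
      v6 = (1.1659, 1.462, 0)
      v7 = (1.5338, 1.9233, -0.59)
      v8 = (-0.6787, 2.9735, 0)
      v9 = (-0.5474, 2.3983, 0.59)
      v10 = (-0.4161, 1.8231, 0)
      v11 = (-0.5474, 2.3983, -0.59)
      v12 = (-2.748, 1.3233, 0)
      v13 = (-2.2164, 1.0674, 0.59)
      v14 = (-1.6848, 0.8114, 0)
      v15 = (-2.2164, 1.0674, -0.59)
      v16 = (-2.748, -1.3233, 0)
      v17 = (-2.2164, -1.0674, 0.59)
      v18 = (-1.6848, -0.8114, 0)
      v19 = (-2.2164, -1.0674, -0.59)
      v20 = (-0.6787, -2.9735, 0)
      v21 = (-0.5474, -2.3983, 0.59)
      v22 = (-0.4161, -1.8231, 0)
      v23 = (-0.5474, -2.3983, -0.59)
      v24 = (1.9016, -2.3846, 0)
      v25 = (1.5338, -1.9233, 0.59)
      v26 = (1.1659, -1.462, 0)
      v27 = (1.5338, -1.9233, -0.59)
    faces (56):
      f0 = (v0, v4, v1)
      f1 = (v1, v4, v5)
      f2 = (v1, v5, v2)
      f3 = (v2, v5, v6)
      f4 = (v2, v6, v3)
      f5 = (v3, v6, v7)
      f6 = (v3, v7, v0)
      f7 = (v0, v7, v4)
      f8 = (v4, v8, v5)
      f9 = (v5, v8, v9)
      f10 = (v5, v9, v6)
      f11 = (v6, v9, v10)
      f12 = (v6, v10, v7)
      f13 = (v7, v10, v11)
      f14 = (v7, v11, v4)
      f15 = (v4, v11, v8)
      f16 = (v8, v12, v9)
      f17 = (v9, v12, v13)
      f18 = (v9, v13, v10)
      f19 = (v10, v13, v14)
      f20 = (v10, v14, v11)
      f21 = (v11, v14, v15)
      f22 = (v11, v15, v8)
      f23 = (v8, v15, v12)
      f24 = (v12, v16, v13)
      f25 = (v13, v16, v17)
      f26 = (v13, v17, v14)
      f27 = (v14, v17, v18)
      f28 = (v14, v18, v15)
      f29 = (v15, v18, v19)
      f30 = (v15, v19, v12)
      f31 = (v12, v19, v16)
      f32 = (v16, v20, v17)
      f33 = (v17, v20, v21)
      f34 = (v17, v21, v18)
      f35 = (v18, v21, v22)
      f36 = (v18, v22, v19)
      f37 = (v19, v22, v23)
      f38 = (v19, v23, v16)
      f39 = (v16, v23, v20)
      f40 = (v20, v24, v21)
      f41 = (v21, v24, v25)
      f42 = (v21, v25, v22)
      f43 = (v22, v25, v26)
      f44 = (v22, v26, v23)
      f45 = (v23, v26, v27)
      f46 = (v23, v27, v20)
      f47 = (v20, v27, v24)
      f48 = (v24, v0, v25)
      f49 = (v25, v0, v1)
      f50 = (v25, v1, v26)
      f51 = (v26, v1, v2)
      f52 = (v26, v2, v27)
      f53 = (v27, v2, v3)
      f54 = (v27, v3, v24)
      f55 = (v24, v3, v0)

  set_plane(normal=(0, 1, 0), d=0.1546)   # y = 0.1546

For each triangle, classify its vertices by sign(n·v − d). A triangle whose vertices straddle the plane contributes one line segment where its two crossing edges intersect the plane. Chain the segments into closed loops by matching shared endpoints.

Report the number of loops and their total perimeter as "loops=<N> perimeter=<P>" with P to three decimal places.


Straddling triangles (16 of 56):
  (v0,v4,v1) [-+-] → (2.97555, 0.1546, 0)–(2.4238, 0.1546, 0.551749)  len=0.7803
  (v1,v4,v5) [-++] → (2.4238, 0.1546, 0.551749)–(2.38555, 0.1546, 0.59)  len=0.0541
  (v1,v5,v2) [-+-] → (2.38555, 0.1546, 0.59)–(1.84298, 0.1546, 0.0474258)  len=0.7673
  (v2,v5,v6) [-++] → (1.84298, 0.1546, 0.0474258)–(1.79554, 0.1546, 0)  len=0.0671
  (v2,v6,v3) [-+-] → (1.79554, 0.1546, 0)–(2.32315, 0.1546, -0.52761)  len=0.7462
  (v3,v6,v7) [-++] → (2.32315, 0.1546, -0.52761)–(2.38555, 0.1546, -0.59)  len=0.0882
  (v3,v7,v0) [-+-] → (2.38555, 0.1546, -0.59)–(2.92812, 0.1546, -0.0474258)  len=0.7673
  (v0,v7,v4) [-++] → (2.92812, 0.1546, -0.0474258)–(2.97555, 0.1546, 0)  len=0.0671
  (v12,v16,v13) [+-+] → (-2.748, 0.1546, 0)–(-2.41937, 0.1546, 0.36473)  len=0.4909
  (v13,v16,v17) [+--] → (-2.41937, 0.1546, 0.36473)–(-2.2164, 0.1546, 0.59)  len=0.3032
  (v13,v17,v14) [+-+] → (-2.2164, 0.1546, 0.59)–(-1.87064, 0.1546, 0.206255)  len=0.5165
  (v14,v17,v18) [+--] → (-1.87064, 0.1546, 0.206255)–(-1.6848, 0.1546, 0)  len=0.2776
  (v14,v18,v15) [+-+] → (-1.6848, 0.1546, 0)–(-1.95813, 0.1546, -0.303353)  len=0.4083
  (v15,v18,v19) [+--] → (-1.95813, 0.1546, -0.303353)–(-2.2164, 0.1546, -0.59)  len=0.3858
  (v15,v19,v12) [+-+] → (-2.2164, 0.1546, -0.59)–(-2.48813, 0.1546, -0.288423)  len=0.4059
  (v12,v19,v16) [+--] → (-2.48813, 0.1546, -0.288423)–(-2.748, 0.1546, 0)  len=0.3882

Chained into 2 loop(s):
  loop 1: 8 segments, perimeter = 3.3375
  loop 2: 8 segments, perimeter = 3.1767
Total perimeter = 6.514

loops=2 perimeter=6.514


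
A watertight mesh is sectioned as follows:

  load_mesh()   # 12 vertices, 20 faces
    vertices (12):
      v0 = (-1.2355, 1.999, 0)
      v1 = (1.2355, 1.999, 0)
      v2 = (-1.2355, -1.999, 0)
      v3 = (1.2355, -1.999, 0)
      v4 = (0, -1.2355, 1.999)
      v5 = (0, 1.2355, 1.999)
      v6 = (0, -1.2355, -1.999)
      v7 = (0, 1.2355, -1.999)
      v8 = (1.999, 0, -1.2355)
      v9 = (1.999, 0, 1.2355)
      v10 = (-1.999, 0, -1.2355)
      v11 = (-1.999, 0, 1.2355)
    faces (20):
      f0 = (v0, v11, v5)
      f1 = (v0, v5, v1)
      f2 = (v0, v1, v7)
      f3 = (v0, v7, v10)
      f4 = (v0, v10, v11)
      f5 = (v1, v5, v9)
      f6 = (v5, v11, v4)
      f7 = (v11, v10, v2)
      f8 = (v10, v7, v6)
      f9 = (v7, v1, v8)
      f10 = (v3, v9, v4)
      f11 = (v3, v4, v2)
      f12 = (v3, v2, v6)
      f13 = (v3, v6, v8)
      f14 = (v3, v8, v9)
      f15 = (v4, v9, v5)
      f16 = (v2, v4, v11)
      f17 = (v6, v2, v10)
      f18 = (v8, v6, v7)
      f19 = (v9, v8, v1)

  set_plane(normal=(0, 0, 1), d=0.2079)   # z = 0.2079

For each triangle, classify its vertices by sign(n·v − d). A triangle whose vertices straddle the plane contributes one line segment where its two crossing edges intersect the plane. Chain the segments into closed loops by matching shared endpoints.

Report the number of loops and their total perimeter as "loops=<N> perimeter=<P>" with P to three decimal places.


loops=1 perimeter=13.001

Straddling triangles (10 of 20):
  (v0,v11,v5) [-++] → (-1.36398, 1.66262, 0.2079)–(-1.10701, 1.91959, 0.2079)  len=0.3634
  (v0,v5,v1) [-+-] → (-1.10701, 1.91959, 0.2079)–(1.10701, 1.91959, 0.2079)  len=2.2140
  (v0,v10,v11) [--+] → (-1.999, 0, 0.2079)–(-1.36398, 1.66262, 0.2079)  len=1.7798
  (v1,v5,v9) [-++] → (1.10701, 1.91959, 0.2079)–(1.36398, 1.66262, 0.2079)  len=0.3634
  (v11,v10,v2) [+--] → (-1.999, 0, 0.2079)–(-1.36398, -1.66262, 0.2079)  len=1.7798
  (v3,v9,v4) [-++] → (1.36398, -1.66262, 0.2079)–(1.10701, -1.91959, 0.2079)  len=0.3634
  (v3,v4,v2) [-+-] → (1.10701, -1.91959, 0.2079)–(-1.10701, -1.91959, 0.2079)  len=2.2140
  (v3,v8,v9) [--+] → (1.999, 0, 0.2079)–(1.36398, -1.66262, 0.2079)  len=1.7798
  (v2,v4,v11) [-++] → (-1.10701, -1.91959, 0.2079)–(-1.36398, -1.66262, 0.2079)  len=0.3634
  (v9,v8,v1) [+--] → (1.999, 0, 0.2079)–(1.36398, 1.66262, 0.2079)  len=1.7798

Chained into 1 loop(s):
  loop 1: 10 segments, perimeter = 13.0007
Total perimeter = 13.001


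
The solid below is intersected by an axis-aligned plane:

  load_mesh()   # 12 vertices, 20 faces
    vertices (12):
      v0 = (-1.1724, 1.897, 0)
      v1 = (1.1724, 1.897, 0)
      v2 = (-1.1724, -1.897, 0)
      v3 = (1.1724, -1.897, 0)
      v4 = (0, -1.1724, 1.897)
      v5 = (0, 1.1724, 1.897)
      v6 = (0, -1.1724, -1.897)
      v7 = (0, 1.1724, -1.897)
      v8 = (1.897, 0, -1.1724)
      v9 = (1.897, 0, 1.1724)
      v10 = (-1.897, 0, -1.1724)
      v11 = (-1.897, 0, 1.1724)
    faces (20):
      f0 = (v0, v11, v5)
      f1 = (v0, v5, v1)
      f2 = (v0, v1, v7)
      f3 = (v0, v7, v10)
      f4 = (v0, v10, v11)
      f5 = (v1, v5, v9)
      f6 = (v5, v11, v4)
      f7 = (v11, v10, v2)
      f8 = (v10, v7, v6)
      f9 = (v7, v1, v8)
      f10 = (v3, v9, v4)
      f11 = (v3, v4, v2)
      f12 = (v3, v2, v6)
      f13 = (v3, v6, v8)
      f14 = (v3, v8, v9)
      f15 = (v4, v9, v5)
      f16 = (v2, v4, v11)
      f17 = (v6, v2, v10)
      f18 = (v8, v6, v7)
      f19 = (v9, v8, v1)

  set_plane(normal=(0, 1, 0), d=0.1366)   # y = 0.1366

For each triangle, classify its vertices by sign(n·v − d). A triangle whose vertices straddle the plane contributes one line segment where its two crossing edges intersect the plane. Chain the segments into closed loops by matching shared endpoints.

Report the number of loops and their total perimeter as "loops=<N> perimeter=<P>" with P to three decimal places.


Straddling triangles (10 of 20):
  (v0,v11,v5) [+-+] → (-1.84482, 0.1366, 1.08798)–(-1.67597, 0.1366, 1.25683)  len=0.2388
  (v0,v7,v10) [++-] → (-1.67597, 0.1366, -1.25683)–(-1.84482, 0.1366, -1.08798)  len=0.2388
  (v0,v10,v11) [+--] → (-1.84482, 0.1366, -1.08798)–(-1.84482, 0.1366, 1.08798)  len=2.1760
  (v1,v5,v9) [++-] → (1.67597, 0.1366, 1.25683)–(1.84482, 0.1366, 1.08798)  len=0.2388
  (v5,v11,v4) [+--] → (-1.67597, 0.1366, 1.25683)–(0, 0.1366, 1.897)  len=1.7941
  (v10,v7,v6) [-+-] → (-1.67597, 0.1366, -1.25683)–(0, 0.1366, -1.897)  len=1.7941
  (v7,v1,v8) [++-] → (1.84482, 0.1366, -1.08798)–(1.67597, 0.1366, -1.25683)  len=0.2388
  (v4,v9,v5) [--+] → (1.67597, 0.1366, 1.25683)–(0, 0.1366, 1.897)  len=1.7941
  (v8,v6,v7) [--+] → (0, 0.1366, -1.897)–(1.67597, 0.1366, -1.25683)  len=1.7941
  (v9,v8,v1) [--+] → (1.84482, 0.1366, -1.08798)–(1.84482, 0.1366, 1.08798)  len=2.1760

Chained into 1 loop(s):
  loop 1: 10 segments, perimeter = 12.4834
Total perimeter = 12.483

loops=1 perimeter=12.483


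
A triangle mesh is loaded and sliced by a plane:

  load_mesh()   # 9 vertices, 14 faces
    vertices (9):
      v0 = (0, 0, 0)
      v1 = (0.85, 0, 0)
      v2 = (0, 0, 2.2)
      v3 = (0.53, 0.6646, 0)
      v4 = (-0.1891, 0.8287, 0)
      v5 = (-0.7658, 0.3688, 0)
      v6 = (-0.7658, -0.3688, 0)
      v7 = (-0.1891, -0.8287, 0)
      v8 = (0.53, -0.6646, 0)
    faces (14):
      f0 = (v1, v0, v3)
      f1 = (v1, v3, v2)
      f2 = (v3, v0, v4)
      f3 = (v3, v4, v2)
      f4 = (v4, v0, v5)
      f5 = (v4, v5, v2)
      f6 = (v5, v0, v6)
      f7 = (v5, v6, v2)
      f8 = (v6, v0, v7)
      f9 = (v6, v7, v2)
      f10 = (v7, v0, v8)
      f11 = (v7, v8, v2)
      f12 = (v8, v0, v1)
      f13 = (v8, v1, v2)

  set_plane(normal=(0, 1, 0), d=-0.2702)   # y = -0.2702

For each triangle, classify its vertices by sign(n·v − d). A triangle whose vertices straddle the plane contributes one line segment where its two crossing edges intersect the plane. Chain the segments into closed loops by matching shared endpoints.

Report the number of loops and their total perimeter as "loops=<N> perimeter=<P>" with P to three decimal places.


Straddling triangles (8 of 14):
  (v5,v0,v6) [++-] → (-0.561061, -0.2702, 0)–(-0.7658, -0.2702, 0)  len=0.2047
  (v5,v6,v2) [+-+] → (-0.7658, -0.2702, 0)–(-0.561061, -0.2702, 0.588178)  len=0.6228
  (v6,v0,v7) [-+-] → (-0.561061, -0.2702, 0)–(-0.0616566, -0.2702, 0)  len=0.4994
  (v6,v7,v2) [--+] → (-0.0616566, -0.2702, 1.48268)–(-0.561061, -0.2702, 0.588178)  len=1.0245
  (v7,v0,v8) [-+-] → (-0.0616566, -0.2702, 0)–(0.215477, -0.2702, 0)  len=0.2771
  (v7,v8,v2) [--+] → (0.215477, -0.2702, 1.30557)–(-0.0616566, -0.2702, 1.48268)  len=0.3289
  (v8,v0,v1) [-++] → (0.215477, -0.2702, 0)–(0.719901, -0.2702, 0)  len=0.5044
  (v8,v1,v2) [-++] → (0.719901, -0.2702, 0)–(0.215477, -0.2702, 1.30557)  len=1.3996

Chained into 1 loop(s):
  loop 1: 8 segments, perimeter = 4.8615
Total perimeter = 4.861

loops=1 perimeter=4.861


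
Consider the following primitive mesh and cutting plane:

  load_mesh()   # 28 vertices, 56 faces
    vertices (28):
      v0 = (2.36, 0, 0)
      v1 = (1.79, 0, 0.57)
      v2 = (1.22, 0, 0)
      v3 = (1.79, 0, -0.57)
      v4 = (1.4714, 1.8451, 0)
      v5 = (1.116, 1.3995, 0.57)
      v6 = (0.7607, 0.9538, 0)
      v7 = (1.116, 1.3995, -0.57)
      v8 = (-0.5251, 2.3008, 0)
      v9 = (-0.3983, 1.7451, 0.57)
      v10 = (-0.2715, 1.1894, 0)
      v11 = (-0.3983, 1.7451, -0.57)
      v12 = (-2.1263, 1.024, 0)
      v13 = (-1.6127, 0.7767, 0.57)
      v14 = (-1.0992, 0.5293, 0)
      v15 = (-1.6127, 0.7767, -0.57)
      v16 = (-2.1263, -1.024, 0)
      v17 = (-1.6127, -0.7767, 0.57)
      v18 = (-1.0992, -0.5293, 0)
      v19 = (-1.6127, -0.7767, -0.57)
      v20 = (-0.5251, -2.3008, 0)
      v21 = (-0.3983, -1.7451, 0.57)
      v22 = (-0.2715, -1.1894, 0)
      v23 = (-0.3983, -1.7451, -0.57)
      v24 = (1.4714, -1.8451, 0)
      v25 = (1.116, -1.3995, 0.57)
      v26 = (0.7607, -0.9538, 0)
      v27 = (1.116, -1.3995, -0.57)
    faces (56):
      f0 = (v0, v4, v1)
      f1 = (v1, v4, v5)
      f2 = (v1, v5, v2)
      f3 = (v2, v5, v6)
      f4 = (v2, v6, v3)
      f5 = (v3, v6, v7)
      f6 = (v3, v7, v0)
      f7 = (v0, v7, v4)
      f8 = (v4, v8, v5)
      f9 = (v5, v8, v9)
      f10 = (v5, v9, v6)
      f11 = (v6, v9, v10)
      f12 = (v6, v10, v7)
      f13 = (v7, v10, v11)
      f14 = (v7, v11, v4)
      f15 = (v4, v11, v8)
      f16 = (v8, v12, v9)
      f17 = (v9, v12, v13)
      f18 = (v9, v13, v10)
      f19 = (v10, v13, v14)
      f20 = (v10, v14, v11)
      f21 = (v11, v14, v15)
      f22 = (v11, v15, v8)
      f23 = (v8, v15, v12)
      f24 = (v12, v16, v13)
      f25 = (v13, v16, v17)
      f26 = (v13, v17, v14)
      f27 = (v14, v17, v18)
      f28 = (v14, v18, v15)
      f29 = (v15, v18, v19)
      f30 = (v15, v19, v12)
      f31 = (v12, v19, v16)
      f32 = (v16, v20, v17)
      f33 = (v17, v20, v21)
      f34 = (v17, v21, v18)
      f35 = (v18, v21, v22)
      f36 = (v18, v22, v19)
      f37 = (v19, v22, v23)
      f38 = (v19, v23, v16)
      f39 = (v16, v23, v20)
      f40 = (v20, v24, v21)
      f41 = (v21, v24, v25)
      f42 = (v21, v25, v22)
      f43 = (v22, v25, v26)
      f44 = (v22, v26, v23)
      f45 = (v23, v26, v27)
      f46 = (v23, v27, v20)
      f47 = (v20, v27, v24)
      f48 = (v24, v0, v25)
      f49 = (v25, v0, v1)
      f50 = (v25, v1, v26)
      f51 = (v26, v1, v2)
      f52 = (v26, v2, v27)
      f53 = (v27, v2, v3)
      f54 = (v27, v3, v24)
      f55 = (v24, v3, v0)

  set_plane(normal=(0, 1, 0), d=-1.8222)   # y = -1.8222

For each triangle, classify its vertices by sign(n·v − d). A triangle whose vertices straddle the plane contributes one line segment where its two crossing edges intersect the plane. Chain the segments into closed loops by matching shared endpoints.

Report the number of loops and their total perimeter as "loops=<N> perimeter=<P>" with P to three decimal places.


Straddling triangles (10 of 56):
  (v16,v20,v17) [+-+] → (-1.1253, -1.8222, 0)–(-0.86663, -1.8222, 0.178992)  len=0.3146
  (v17,v20,v21) [+-+] → (-0.86663, -1.8222, 0.178992)–(-0.415893, -1.8222, 0.490916)  len=0.5481
  (v16,v23,v20) [++-] → (-0.415893, -1.8222, -0.490916)–(-1.1253, -1.8222, 0)  len=0.8627
  (v20,v24,v21) [--+] → (1.04324, -1.8222, 0.13053)–(-0.415893, -1.8222, 0.490916)  len=1.5030
  (v21,v24,v25) [+-+] → (1.04324, -1.8222, 0.13053)–(1.45314, -1.8222, 0.0292931)  len=0.4222
  (v23,v27,v20) [++-] → (0.346342, -1.8222, -0.302676)–(-0.415893, -1.8222, -0.490916)  len=0.7851
  (v20,v27,v24) [-+-] → (0.346342, -1.8222, -0.302676)–(1.45314, -1.8222, -0.0292931)  len=1.1401
  (v24,v0,v25) [-++] → (1.48243, -1.8222, 0)–(1.45314, -1.8222, 0.0292931)  len=0.0414
  (v27,v3,v24) [++-] → (1.47535, -1.8222, -0.00707441)–(1.45314, -1.8222, -0.0292931)  len=0.0314
  (v24,v3,v0) [-++] → (1.47535, -1.8222, -0.00707441)–(1.48243, -1.8222, 0)  len=0.0100

Chained into 1 loop(s):
  loop 1: 10 segments, perimeter = 5.6586
Total perimeter = 5.659

loops=1 perimeter=5.659


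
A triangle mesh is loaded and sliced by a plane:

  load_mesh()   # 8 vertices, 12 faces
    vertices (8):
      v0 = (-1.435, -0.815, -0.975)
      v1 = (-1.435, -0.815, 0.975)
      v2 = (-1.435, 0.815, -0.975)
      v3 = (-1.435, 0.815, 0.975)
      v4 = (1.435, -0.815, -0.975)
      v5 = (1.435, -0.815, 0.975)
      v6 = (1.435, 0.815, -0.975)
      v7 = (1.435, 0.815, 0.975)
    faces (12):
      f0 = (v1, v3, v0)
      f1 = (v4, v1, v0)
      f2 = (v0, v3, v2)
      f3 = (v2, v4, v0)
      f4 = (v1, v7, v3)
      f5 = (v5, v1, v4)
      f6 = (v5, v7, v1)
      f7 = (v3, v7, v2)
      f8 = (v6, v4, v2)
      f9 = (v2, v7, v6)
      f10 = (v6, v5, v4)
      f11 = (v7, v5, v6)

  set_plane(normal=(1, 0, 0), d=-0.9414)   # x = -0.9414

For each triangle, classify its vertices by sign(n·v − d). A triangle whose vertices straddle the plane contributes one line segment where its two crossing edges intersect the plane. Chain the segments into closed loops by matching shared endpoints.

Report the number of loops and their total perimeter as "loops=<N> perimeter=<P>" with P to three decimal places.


loops=1 perimeter=7.160

Straddling triangles (8 of 12):
  (v4,v1,v0) [+--] → (-0.9414, -0.815, 0.639627)–(-0.9414, -0.815, -0.975)  len=1.6146
  (v2,v4,v0) [-+-] → (-0.9414, 0.534663, -0.975)–(-0.9414, -0.815, -0.975)  len=1.3497
  (v1,v7,v3) [-+-] → (-0.9414, -0.534663, 0.975)–(-0.9414, 0.815, 0.975)  len=1.3497
  (v5,v1,v4) [+-+] → (-0.9414, -0.815, 0.975)–(-0.9414, -0.815, 0.639627)  len=0.3354
  (v5,v7,v1) [++-] → (-0.9414, -0.534663, 0.975)–(-0.9414, -0.815, 0.975)  len=0.2803
  (v3,v7,v2) [-+-] → (-0.9414, 0.815, 0.975)–(-0.9414, 0.815, -0.639627)  len=1.6146
  (v6,v4,v2) [++-] → (-0.9414, 0.534663, -0.975)–(-0.9414, 0.815, -0.975)  len=0.2803
  (v2,v7,v6) [-++] → (-0.9414, 0.815, -0.639627)–(-0.9414, 0.815, -0.975)  len=0.3354

Chained into 1 loop(s):
  loop 1: 8 segments, perimeter = 7.1600
Total perimeter = 7.160


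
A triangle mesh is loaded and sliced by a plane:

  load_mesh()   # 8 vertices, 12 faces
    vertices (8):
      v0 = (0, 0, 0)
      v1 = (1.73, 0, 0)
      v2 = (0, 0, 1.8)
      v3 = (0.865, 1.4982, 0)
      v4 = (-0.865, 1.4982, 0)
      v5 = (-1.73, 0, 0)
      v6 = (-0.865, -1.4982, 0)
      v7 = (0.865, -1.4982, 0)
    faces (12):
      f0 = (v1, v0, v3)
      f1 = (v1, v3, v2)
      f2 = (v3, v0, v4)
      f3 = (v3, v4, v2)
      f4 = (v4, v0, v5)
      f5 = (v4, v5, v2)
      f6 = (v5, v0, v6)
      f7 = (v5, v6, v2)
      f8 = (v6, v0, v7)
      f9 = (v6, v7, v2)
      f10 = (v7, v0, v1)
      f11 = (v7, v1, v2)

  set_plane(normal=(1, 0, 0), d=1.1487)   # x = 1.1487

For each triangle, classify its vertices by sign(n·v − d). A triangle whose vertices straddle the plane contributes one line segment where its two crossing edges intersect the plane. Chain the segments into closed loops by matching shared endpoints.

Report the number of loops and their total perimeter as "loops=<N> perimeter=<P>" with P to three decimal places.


Straddling triangles (4 of 12):
  (v1,v0,v3) [+--] → (1.1487, 0, 0)–(1.1487, 1.00683, 0)  len=1.0068
  (v1,v3,v2) [+--] → (1.1487, 1.00683, 0)–(1.1487, 0, 0.604821)  len=1.1745
  (v7,v0,v1) [--+] → (1.1487, 0, 0)–(1.1487, -1.00683, 0)  len=1.0068
  (v7,v1,v2) [-+-] → (1.1487, -1.00683, 0)–(1.1487, 0, 0.604821)  len=1.1745

Chained into 1 loop(s):
  loop 1: 4 segments, perimeter = 4.3627
Total perimeter = 4.363

loops=1 perimeter=4.363


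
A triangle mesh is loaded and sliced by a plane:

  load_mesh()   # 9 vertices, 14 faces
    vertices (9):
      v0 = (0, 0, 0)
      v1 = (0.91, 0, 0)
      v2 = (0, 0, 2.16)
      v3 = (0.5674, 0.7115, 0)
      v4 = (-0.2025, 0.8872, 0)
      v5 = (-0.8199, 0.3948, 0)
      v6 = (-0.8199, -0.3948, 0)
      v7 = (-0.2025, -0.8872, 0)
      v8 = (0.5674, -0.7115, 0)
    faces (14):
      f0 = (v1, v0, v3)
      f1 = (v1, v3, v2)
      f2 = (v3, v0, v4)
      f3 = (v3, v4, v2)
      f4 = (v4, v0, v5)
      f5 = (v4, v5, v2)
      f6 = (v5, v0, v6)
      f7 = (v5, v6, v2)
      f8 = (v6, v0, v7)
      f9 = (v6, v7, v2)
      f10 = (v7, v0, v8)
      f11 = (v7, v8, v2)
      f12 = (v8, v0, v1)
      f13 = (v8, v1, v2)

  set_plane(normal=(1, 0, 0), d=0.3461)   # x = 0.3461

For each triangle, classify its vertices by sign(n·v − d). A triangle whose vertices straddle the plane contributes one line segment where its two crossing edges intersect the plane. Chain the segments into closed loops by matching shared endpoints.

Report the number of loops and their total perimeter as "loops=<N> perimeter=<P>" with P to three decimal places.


Straddling triangles (8 of 14):
  (v1,v0,v3) [+-+] → (0.3461, 0, 0)–(0.3461, 0.433997, 0)  len=0.4340
  (v1,v3,v2) [++-] → (0.3461, 0.433997, 0.842453)–(0.3461, 0, 1.33849)  len=0.6591
  (v3,v0,v4) [+--] → (0.3461, 0.433997, 0)–(0.3461, 0.762003, 0)  len=0.3280
  (v3,v4,v2) [+--] → (0.3461, 0.762003, 0)–(0.3461, 0.433997, 0.842453)  len=0.9041
  (v7,v0,v8) [--+] → (0.3461, -0.433997, 0)–(0.3461, -0.762003, 0)  len=0.3280
  (v7,v8,v2) [-+-] → (0.3461, -0.762003, 0)–(0.3461, -0.433997, 0.842453)  len=0.9041
  (v8,v0,v1) [+-+] → (0.3461, -0.433997, 0)–(0.3461, 0, 0)  len=0.4340
  (v8,v1,v2) [++-] → (0.3461, 0, 1.33849)–(0.3461, -0.433997, 0.842453)  len=0.6591

Chained into 1 loop(s):
  loop 1: 8 segments, perimeter = 4.6503
Total perimeter = 4.650

loops=1 perimeter=4.650


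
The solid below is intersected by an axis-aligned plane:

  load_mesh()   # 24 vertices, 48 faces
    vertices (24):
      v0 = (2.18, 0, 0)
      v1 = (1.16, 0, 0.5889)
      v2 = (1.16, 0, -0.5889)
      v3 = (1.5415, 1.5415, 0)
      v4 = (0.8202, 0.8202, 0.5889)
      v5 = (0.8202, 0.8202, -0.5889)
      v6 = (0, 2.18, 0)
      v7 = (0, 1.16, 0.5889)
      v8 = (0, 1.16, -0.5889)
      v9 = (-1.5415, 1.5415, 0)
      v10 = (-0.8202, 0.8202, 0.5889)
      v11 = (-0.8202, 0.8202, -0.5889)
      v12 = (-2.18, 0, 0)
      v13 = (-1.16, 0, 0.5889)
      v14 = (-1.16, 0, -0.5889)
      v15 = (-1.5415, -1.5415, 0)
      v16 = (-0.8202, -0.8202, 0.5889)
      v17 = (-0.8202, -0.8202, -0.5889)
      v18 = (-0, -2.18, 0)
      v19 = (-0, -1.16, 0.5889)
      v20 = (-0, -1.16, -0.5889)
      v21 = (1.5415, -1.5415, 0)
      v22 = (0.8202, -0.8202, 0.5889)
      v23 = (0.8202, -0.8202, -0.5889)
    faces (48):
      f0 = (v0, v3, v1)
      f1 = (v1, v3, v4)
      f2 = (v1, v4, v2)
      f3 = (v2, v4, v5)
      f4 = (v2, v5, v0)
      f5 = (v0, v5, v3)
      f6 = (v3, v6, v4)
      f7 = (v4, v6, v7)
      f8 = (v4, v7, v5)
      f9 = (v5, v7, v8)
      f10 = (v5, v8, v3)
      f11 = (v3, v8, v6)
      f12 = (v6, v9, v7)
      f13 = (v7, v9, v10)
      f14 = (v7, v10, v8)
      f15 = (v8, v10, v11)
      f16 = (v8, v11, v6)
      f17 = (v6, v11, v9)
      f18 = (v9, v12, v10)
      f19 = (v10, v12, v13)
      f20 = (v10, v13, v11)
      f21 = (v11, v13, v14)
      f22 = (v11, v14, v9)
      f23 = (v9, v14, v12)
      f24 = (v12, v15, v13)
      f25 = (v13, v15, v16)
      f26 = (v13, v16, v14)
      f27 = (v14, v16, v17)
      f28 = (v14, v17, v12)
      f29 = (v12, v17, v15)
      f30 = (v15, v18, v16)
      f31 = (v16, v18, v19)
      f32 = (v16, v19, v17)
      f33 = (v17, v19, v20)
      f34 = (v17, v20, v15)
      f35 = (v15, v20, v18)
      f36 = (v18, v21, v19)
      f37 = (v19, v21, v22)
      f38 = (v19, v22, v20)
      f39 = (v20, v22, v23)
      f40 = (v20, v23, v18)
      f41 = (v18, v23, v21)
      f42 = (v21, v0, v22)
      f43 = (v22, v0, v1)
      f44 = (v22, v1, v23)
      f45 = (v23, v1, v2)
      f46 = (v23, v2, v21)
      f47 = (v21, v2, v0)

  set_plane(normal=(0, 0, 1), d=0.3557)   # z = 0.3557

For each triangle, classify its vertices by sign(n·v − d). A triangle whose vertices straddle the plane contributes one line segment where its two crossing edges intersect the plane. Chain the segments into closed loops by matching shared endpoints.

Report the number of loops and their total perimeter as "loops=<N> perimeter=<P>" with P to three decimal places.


loops=2 perimeter=16.678

Straddling triangles (32 of 48):
  (v0,v3,v1) [--+] → (1.31107, 0.610422, 0.3557)–(1.56391, 0, 0.3557)  len=0.6607
  (v1,v3,v4) [+-+] → (1.31107, 0.610422, 0.3557)–(1.10583, 1.10583, 0.3557)  len=0.5362
  (v1,v4,v2) [++-] → (0.887479, 0.657803, 0.3557)–(1.16, 0, 0.3557)  len=0.7120
  (v2,v4,v5) [-+-] → (0.887479, 0.657803, 0.3557)–(0.8202, 0.8202, 0.3557)  len=0.1758
  (v3,v6,v4) [--+] → (0.495407, 1.35867, 0.3557)–(1.10583, 1.10583, 0.3557)  len=0.6607
  (v4,v6,v7) [+-+] → (0.495407, 1.35867, 0.3557)–(0, 1.56391, 0.3557)  len=0.5362
  (v4,v7,v5) [++-] → (0.162397, 1.09272, 0.3557)–(0.8202, 0.8202, 0.3557)  len=0.7120
  (v5,v7,v8) [-+-] → (0.162397, 1.09272, 0.3557)–(0, 1.16, 0.3557)  len=0.1758
  (v6,v9,v7) [--+] → (-0.610422, 1.31107, 0.3557)–(0, 1.56391, 0.3557)  len=0.6607
  (v7,v9,v10) [+-+] → (-0.610422, 1.31107, 0.3557)–(-1.10583, 1.10583, 0.3557)  len=0.5362
  (v7,v10,v8) [++-] → (-0.657803, 0.887479, 0.3557)–(0, 1.16, 0.3557)  len=0.7120
  (v8,v10,v11) [-+-] → (-0.657803, 0.887479, 0.3557)–(-0.8202, 0.8202, 0.3557)  len=0.1758
  (v9,v12,v10) [--+] → (-1.35867, 0.495407, 0.3557)–(-1.10583, 1.10583, 0.3557)  len=0.6607
  (v10,v12,v13) [+-+] → (-1.35867, 0.495407, 0.3557)–(-1.56391, 0, 0.3557)  len=0.5362
  (v10,v13,v11) [++-] → (-1.09272, 0.162397, 0.3557)–(-0.8202, 0.8202, 0.3557)  len=0.7120
  (v11,v13,v14) [-+-] → (-1.09272, 0.162397, 0.3557)–(-1.16, 0, 0.3557)  len=0.1758
  (v12,v15,v13) [--+] → (-1.31107, -0.610422, 0.3557)–(-1.56391, 0, 0.3557)  len=0.6607
  (v13,v15,v16) [+-+] → (-1.31107, -0.610422, 0.3557)–(-1.10583, -1.10583, 0.3557)  len=0.5362
  (v13,v16,v14) [++-] → (-0.887479, -0.657803, 0.3557)–(-1.16, 0, 0.3557)  len=0.7120
  (v14,v16,v17) [-+-] → (-0.887479, -0.657803, 0.3557)–(-0.8202, -0.8202, 0.3557)  len=0.1758
  (v15,v18,v16) [--+] → (-0.495407, -1.35867, 0.3557)–(-1.10583, -1.10583, 0.3557)  len=0.6607
  (v16,v18,v19) [+-+] → (-0.495407, -1.35867, 0.3557)–(0, -1.56391, 0.3557)  len=0.5362
  (v16,v19,v17) [++-] → (-0.162397, -1.09272, 0.3557)–(-0.8202, -0.8202, 0.3557)  len=0.7120
  (v17,v19,v20) [-+-] → (-0.162397, -1.09272, 0.3557)–(0, -1.16, 0.3557)  len=0.1758
  (v18,v21,v19) [--+] → (0.610422, -1.31107, 0.3557)–(0, -1.56391, 0.3557)  len=0.6607
  (v19,v21,v22) [+-+] → (0.610422, -1.31107, 0.3557)–(1.10583, -1.10583, 0.3557)  len=0.5362
  (v19,v22,v20) [++-] → (0.657803, -0.887479, 0.3557)–(0, -1.16, 0.3557)  len=0.7120
  (v20,v22,v23) [-+-] → (0.657803, -0.887479, 0.3557)–(0.8202, -0.8202, 0.3557)  len=0.1758
  (v21,v0,v22) [--+] → (1.35867, -0.495407, 0.3557)–(1.10583, -1.10583, 0.3557)  len=0.6607
  (v22,v0,v1) [+-+] → (1.35867, -0.495407, 0.3557)–(1.56391, 0, 0.3557)  len=0.5362
  (v22,v1,v23) [++-] → (1.09272, -0.162397, 0.3557)–(0.8202, -0.8202, 0.3557)  len=0.7120
  (v23,v1,v2) [-+-] → (1.09272, -0.162397, 0.3557)–(1.16, 0, 0.3557)  len=0.1758

Chained into 2 loop(s):
  loop 1: 16 segments, perimeter = 9.5756
  loop 2: 16 segments, perimeter = 7.1024
Total perimeter = 16.678


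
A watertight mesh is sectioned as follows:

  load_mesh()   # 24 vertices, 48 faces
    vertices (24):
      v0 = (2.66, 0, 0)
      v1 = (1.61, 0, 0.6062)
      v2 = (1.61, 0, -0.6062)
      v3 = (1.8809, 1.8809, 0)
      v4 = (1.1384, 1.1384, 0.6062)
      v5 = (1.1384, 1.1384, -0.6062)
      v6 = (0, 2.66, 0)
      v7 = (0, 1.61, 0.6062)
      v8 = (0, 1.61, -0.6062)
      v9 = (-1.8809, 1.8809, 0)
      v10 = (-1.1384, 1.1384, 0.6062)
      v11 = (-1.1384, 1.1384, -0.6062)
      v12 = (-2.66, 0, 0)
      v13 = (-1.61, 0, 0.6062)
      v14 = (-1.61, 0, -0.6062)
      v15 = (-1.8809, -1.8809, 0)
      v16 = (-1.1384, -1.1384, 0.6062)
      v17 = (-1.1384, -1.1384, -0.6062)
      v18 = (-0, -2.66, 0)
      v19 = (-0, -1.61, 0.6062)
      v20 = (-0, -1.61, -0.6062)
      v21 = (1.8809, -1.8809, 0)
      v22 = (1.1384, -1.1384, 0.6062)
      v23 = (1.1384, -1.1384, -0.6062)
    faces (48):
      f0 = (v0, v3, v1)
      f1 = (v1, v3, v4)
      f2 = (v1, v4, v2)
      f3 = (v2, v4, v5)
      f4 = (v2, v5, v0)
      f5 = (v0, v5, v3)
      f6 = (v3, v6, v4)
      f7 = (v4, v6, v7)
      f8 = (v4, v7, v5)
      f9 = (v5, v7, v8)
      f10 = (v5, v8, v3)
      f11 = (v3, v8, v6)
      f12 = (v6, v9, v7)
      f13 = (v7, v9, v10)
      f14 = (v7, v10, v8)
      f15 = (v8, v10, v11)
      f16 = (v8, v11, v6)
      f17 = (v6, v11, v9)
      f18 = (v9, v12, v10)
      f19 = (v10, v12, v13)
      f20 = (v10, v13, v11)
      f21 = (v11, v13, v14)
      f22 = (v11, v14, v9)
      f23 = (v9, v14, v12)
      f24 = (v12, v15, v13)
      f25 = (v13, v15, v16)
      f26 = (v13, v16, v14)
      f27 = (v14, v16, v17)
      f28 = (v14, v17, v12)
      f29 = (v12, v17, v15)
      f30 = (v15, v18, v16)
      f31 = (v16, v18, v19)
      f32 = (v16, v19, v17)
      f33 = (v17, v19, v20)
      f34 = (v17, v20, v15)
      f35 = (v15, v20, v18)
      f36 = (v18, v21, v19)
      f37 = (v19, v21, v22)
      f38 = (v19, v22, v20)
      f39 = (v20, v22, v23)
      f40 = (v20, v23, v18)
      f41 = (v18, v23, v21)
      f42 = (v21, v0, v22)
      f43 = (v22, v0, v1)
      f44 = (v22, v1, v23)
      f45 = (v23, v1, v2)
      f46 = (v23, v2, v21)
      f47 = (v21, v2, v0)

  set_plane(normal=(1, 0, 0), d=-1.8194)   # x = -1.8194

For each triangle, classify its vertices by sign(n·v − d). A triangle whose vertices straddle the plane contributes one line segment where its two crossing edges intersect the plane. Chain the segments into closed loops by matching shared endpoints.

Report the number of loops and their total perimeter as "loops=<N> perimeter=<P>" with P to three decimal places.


Straddling triangles (14 of 48):
  (v6,v9,v7) [+-+] → (-1.8194, 1.90637, 0)–(-1.8194, 1.87204, 0.019821)  len=0.0396
  (v7,v9,v10) [+-+] → (-1.8194, 1.87204, 0.019821)–(-1.8194, 1.8194, 0.0502105)  len=0.0608
  (v6,v11,v9) [++-] → (-1.8194, 1.8194, -0.0502105)–(-1.8194, 1.90637, 0)  len=0.1004
  (v9,v12,v10) [--+] → (-1.8194, 0.628903, 0.334892)–(-1.8194, 1.8194, 0.0502105)  len=1.2241
  (v10,v12,v13) [+-+] → (-1.8194, 0.628903, 0.334892)–(-1.8194, 0, 0.485306)  len=0.6466
  (v11,v14,v9) [++-] → (-1.8194, 1.4539, -0.13762)–(-1.8194, 1.8194, -0.0502105)  len=0.3758
  (v9,v14,v12) [-+-] → (-1.8194, 1.4539, -0.13762)–(-1.8194, 0, -0.485306)  len=1.4949
  (v12,v15,v13) [--+] → (-1.8194, -1.4539, 0.13762)–(-1.8194, 0, 0.485306)  len=1.4949
  (v13,v15,v16) [+-+] → (-1.8194, -1.4539, 0.13762)–(-1.8194, -1.8194, 0.0502105)  len=0.3758
  (v14,v17,v12) [++-] → (-1.8194, -0.628903, -0.334892)–(-1.8194, 0, -0.485306)  len=0.6466
  (v12,v17,v15) [-+-] → (-1.8194, -0.628903, -0.334892)–(-1.8194, -1.8194, -0.0502105)  len=1.2241
  (v15,v18,v16) [-++] → (-1.8194, -1.90637, 0)–(-1.8194, -1.8194, 0.0502105)  len=0.1004
  (v17,v20,v15) [++-] → (-1.8194, -1.87204, -0.019821)–(-1.8194, -1.8194, -0.0502105)  len=0.0608
  (v15,v20,v18) [-++] → (-1.8194, -1.87204, -0.019821)–(-1.8194, -1.90637, 0)  len=0.0396

Chained into 1 loop(s):
  loop 1: 14 segments, perimeter = 7.8845
Total perimeter = 7.885

loops=1 perimeter=7.885
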